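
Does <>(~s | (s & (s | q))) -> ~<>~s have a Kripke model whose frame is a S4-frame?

1. <>(~s | (s & (s | q))) -> ~<>~s, u
2. ~<>~s, u   [->-rule on 1 (branches; this branch)]
3. s, u   [~<>-rule on 2 via uRu]
Accessibility: uRu

Yes, satisfiable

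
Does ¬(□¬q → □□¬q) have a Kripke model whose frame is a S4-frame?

1. ¬(□¬q → □□¬q), u
2. □¬q, u
3. ¬□□¬q, u
4. ¬q, u
5. ¬□¬q, v
6. ¬q, v
7. q, w
8. ¬q, w
Accessibility: uRu, uRv, uRw, vRv, vRw, wRw
Branch closes: q and ¬q both at w.
All branches of the tableau close; one closing branch shown above.

Unsatisfiable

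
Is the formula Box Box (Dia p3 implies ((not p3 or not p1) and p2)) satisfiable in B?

Yes, satisfiable

1. Box Box (Dia p3 implies ((not p3 or not p1) and p2)), 0
2. Box (Dia p3 implies ((not p3 or not p1) and p2)), 0
3. Dia p3 implies ((not p3 or not p1) and p2), 0
4. (not p3 or not p1) and p2, 0
5. not p3 or not p1, 0
6. p2, 0
7. not p1, 0
Accessibility: 0R0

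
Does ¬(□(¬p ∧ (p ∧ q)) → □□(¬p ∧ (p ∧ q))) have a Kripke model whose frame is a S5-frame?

1. ¬(□(¬p ∧ (p ∧ q)) → □□(¬p ∧ (p ∧ q))), 0
2. □(¬p ∧ (p ∧ q)), 0
3. ¬□□(¬p ∧ (p ∧ q)), 0
4. ¬p ∧ (p ∧ q), 0
5. ¬p, 0
6. p ∧ q, 0
7. p, 0
8. q, 0
Accessibility: 0R0
Branch closes: p and ¬p both at 0.
(One branch shown.) All branches close.

No, unsatisfiable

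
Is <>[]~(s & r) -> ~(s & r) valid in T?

Tableau for the negation ~(<>[]~(s & r) -> ~(s & r)):
1. ~(<>[]~(s & r) -> ~(s & r)), w0
2. <>[]~(s & r), w0
3. s & r, w0
4. s, w0
5. r, w0
6. []~(s & r), w1
7. ~(s & r), w1
8. ~r, w1
Accessibility: w0Rw0, w0Rw1, w1Rw1
The negation has an open branch (countermodel exists).

Invalid (countermodel exists)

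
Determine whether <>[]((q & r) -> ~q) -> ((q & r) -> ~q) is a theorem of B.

Valid

Tableau for the negation ~(<>[]((q & r) -> ~q) -> ((q & r) -> ~q)):
1. ~(<>[]((q & r) -> ~q) -> ((q & r) -> ~q)), 0
2. <>[]((q & r) -> ~q), 0
3. ~((q & r) -> ~q), 0
4. q & r, 0
5. q, 0
6. r, 0
7. []((q & r) -> ~q), 1
8. (q & r) -> ~q, 0
9. (q & r) -> ~q, 1
10. ~(q & r), 0
11. ~q, 1
12. ~r, 0
Accessibility: 0R0, 0R1, 1R0, 1R1
Branch closes: r and ~r both at 0.
All branches of the negation close; one closing branch shown above.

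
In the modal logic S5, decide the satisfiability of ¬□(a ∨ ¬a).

Unsatisfiable

1. ¬□(a ∨ ¬a), 0
2. ¬(a ∨ ¬a), 1
3. ¬a, 1
4. a, 1
Accessibility: 0R0, 0R1, 1R0, 1R1
Branch closes: a and ¬a both at 1.
(One branch shown.) All branches close.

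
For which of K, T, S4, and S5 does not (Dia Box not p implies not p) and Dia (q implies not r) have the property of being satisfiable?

K, T, S4

S4-tableau for the formula:
1. not (Dia Box not p implies not p) and Dia (q implies not r), w0
2. not (Dia Box not p implies not p), w0
3. Dia (q implies not r), w0
4. Dia Box not p, w0
5. p, w0
6. q implies not r, w1
7. not r, w1
8. Box not p, w2
9. not p, w2
Accessibility: w0Rw0, w0Rw1, w0Rw2, w1Rw1, w2Rw2
Complete open branch: satisfiable in S4, hence also in K, T (this S4-model is also a K-model and a T-model).
S5-tableau for the formula:
1. not (Dia Box not p implies not p) and Dia (q implies not r), w0
2. not (Dia Box not p implies not p), w0
3. Dia (q implies not r), w0
4. Dia Box not p, w0
5. p, w0
6. q implies not r, w1
7. not r, w1
8. Box not p, w2
9. not p, w0
Accessibility: w0Rw0, w0Rw1, w0Rw2, w1Rw0, w1Rw1, w1Rw2, w2Rw0, w2Rw1, w2Rw2
Branch closes: p and not p both at w0.
Every branch closes (one shown): unsatisfiable in S5.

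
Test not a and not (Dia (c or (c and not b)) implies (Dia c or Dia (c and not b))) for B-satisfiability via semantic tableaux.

1. not a and not (Dia (c or (c and not b)) implies (Dia c or Dia (c and not b))), w0
2. not a, w0   [and-rule on 1]
3. not (Dia (c or (c and not b)) implies (Dia c or Dia (c and not b))), w0   [and-rule on 1]
4. Dia (c or (c and not b)), w0   [neg-implies-rule on 3]
5. not (Dia c or Dia (c and not b)), w0   [neg-implies-rule on 3]
6. not Dia c, w0   [neg-or-rule on 5]
7. not Dia (c and not b), w0   [neg-or-rule on 5]
8. not c, w0   [neg-Dia-rule on 6 via w0Rw0]
9. not (c and not b), w0   [neg-Dia-rule on 7 via w0Rw0]
10. b, w0   [neg-and-rule on 9 (branches; this branch)]
11. c or (c and not b), w1   [Dia-rule on 4: fresh world w1, w0Rw1]
12. not c, w1   [neg-Dia-rule on 6 via w0Rw1]
13. not (c and not b), w1   [neg-Dia-rule on 7 via w0Rw1]
14. c and not b, w1   [or-rule on 11 (branches; this branch)]
15. c, w1   [and-rule on 14]
16. not b, w1   [and-rule on 14]
Accessibility: w0Rw0, w0Rw1, w1Rw0, w1Rw1
Branch closes: c and not c both at w1.
All branches of the tableau close; one closing branch shown above.

Unsatisfiable (every branch closes)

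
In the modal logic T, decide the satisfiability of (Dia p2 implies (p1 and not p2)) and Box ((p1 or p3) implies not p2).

Yes, satisfiable

1. (Dia p2 implies (p1 and not p2)) and Box ((p1 or p3) implies not p2), u
2. Dia p2 implies (p1 and not p2), u   [and-rule on 1]
3. Box ((p1 or p3) implies not p2), u   [and-rule on 1]
4. (p1 or p3) implies not p2, u   [Box-rule on 3 via uRu]
5. p1 and not p2, u   [implies-rule on 2 (branches; this branch)]
6. p1, u   [and-rule on 5]
7. not p2, u   [and-rule on 5]
Accessibility: uRu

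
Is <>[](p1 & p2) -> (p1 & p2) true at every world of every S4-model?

Not valid

Tableau for the negation ~(<>[](p1 & p2) -> (p1 & p2)):
1. ~(<>[](p1 & p2) -> (p1 & p2)), w0
2. <>[](p1 & p2), w0
3. ~(p1 & p2), w0
4. ~p2, w0
5. [](p1 & p2), w1
6. p1 & p2, w1
7. p1, w1
8. p2, w1
Accessibility: w0Rw0, w0Rw1, w1Rw1
The negation has an open branch (countermodel exists).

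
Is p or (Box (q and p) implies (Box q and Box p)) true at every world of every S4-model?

Tableau for the negation not (p or (Box (q and p) implies (Box q and Box p))):
1. not (p or (Box (q and p) implies (Box q and Box p))), u
2. not p, u
3. not (Box (q and p) implies (Box q and Box p)), u
4. Box (q and p), u
5. not (Box q and Box p), u
6. q and p, u
7. q, u
8. p, u
Accessibility: uRu
Branch closes: p and not p both at u.
Every branch of the negation's tableau closes; the branch above is one of them.

Yes, valid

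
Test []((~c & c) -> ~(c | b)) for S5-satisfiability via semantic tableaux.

1. []((~c & c) -> ~(c | b)), 0
2. (~c & c) -> ~(c | b), 0
3. ~(c | b), 0
4. ~c, 0
5. ~b, 0
Accessibility: 0R0

Satisfiable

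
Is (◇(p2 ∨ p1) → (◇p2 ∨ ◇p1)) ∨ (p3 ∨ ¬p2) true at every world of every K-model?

Valid in K

Tableau for the negation ¬((◇(p2 ∨ p1) → (◇p2 ∨ ◇p1)) ∨ (p3 ∨ ¬p2)):
1. ¬((◇(p2 ∨ p1) → (◇p2 ∨ ◇p1)) ∨ (p3 ∨ ¬p2)), u
2. ¬(◇(p2 ∨ p1) → (◇p2 ∨ ◇p1)), u   [¬∨-rule on 1]
3. ¬(p3 ∨ ¬p2), u   [¬∨-rule on 1]
4. ◇(p2 ∨ p1), u   [¬→-rule on 2]
5. ¬(◇p2 ∨ ◇p1), u   [¬→-rule on 2]
6. ¬p3, u   [¬∨-rule on 3]
7. p2, u   [¬∨-rule on 3]
8. ¬◇p2, u   [¬∨-rule on 5]
9. ¬◇p1, u   [¬∨-rule on 5]
10. p2 ∨ p1, v   [◇-rule on 4: fresh world v, uRv]
11. ¬p2, v   [¬◇-rule on 8 via uRv]
12. ¬p1, v   [¬◇-rule on 9 via uRv]
13. p1, v   [∨-rule on 10 (branches; this branch)]
Accessibility: uRv
Branch closes: p1 and ¬p1 both at v.
All branches of the negation close; one closing branch shown above.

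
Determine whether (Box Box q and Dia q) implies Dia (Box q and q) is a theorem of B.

Valid in B

Tableau for the negation not ((Box Box q and Dia q) implies Dia (Box q and q)):
1. not ((Box Box q and Dia q) implies Dia (Box q and q)), 0
2. Box Box q and Dia q, 0
3. not Dia (Box q and q), 0
4. Box Box q, 0
5. Dia q, 0
6. not (Box q and q), 0
7. Box q, 0
8. q, 0
9. not Box q, 0
10. q, 1
11. not (Box q and q), 1
12. Box q, 1
13. not Box q, 1
14. not q, 2
15. not (Box q and q), 2
16. Box q, 2
17. q, 2
Accessibility: 0R0, 0R1, 0R2, 1R0, 1R1, 2R0, 2R2
Branch closes: q and not q both at 2.
Every branch of the negation's tableau closes; the branch above is one of them.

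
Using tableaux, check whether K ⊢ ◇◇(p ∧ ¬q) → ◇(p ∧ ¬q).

No, not valid

Tableau for the negation ¬(◇◇(p ∧ ¬q) → ◇(p ∧ ¬q)):
1. ¬(◇◇(p ∧ ¬q) → ◇(p ∧ ¬q)), u
2. ◇◇(p ∧ ¬q), u
3. ¬◇(p ∧ ¬q), u
4. ◇(p ∧ ¬q), v
5. ¬(p ∧ ¬q), v
6. q, v
7. p ∧ ¬q, w
8. p, w
9. ¬q, w
Accessibility: uRv, vRw
The negation has an open branch (countermodel exists).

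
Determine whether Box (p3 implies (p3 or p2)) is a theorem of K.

Tableau for the negation not Box (p3 implies (p3 or p2)):
1. not Box (p3 implies (p3 or p2)), w0
2. not (p3 implies (p3 or p2)), w1   [neg-Box-rule on 1: fresh world w1, w0Rw1]
3. p3, w1   [neg-implies-rule on 2]
4. not (p3 or p2), w1   [neg-implies-rule on 2]
5. not p3, w1   [neg-or-rule on 4]
6. not p2, w1   [neg-or-rule on 4]
Accessibility: w0Rw1
Branch closes: p3 and not p3 both at w1.
All branches of the negation close; one closing branch shown above.

Valid in K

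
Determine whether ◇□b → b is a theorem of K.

Tableau for the negation ¬(◇□b → b):
1. ¬(◇□b → b), 0
2. ◇□b, 0
3. ¬b, 0
4. □b, 1
Accessibility: 0R1
The negation has an open branch (countermodel exists).

Not valid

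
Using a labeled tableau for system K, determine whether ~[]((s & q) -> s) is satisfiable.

1. ~[]((s & q) -> s), u
2. ~((s & q) -> s), v
3. s & q, v
4. ~s, v
5. s, v
6. q, v
Accessibility: uRv
Branch closes: s and ~s both at v.
All branches of the tableau close; one closing branch shown above.

Unsatisfiable (every branch closes)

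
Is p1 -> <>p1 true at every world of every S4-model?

Tableau for the negation ~(p1 -> <>p1):
1. ~(p1 -> <>p1), 0
2. p1, 0
3. ~<>p1, 0
4. ~p1, 0
Accessibility: 0R0
Branch closes: p1 and ~p1 both at 0.
All branches of the negation close; one closing branch shown above.

Valid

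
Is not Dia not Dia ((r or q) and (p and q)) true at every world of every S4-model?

No, not valid

Tableau for the negation Dia not Dia ((r or q) and (p and q)):
1. Dia not Dia ((r or q) and (p and q)), 0
2. not Dia ((r or q) and (p and q)), 1
3. not ((r or q) and (p and q)), 1
4. not (p and q), 1
5. not q, 1
Accessibility: 0R0, 0R1, 1R1
The negation has an open branch (countermodel exists).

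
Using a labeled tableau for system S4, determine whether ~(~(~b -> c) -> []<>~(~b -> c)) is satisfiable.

1. ~(~(~b -> c) -> []<>~(~b -> c)), w0
2. ~(~b -> c), w0
3. ~[]<>~(~b -> c), w0
4. ~b, w0
5. ~c, w0
6. ~<>~(~b -> c), w1
7. ~b -> c, w1
8. c, w1
Accessibility: w0Rw0, w0Rw1, w1Rw1

Satisfiable (open branch found)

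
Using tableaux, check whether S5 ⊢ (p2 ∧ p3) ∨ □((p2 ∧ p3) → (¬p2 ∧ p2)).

Not valid

Tableau for the negation ¬((p2 ∧ p3) ∨ □((p2 ∧ p3) → (¬p2 ∧ p2))):
1. ¬((p2 ∧ p3) ∨ □((p2 ∧ p3) → (¬p2 ∧ p2))), u
2. ¬(p2 ∧ p3), u
3. ¬□((p2 ∧ p3) → (¬p2 ∧ p2)), u
4. ¬p3, u
5. ¬((p2 ∧ p3) → (¬p2 ∧ p2)), v
6. p2 ∧ p3, v
7. ¬(¬p2 ∧ p2), v
8. p2, v
9. p3, v
Accessibility: uRu, uRv, vRu, vRv
The negation has an open branch (countermodel exists).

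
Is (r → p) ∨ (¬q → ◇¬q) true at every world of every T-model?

Yes, valid

Tableau for the negation ¬((r → p) ∨ (¬q → ◇¬q)):
1. ¬((r → p) ∨ (¬q → ◇¬q)), w0
2. ¬(r → p), w0
3. ¬(¬q → ◇¬q), w0
4. r, w0
5. ¬p, w0
6. ¬q, w0
7. ¬◇¬q, w0
8. q, w0
Accessibility: w0Rw0
Branch closes: q and ¬q both at w0.
Every branch of the negation's tableau closes; the branch above is one of them.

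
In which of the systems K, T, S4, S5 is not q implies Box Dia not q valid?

S5-tableau for the negation not (not q implies Box Dia not q):
1. not (not q implies Box Dia not q), w0
2. not q, w0   [neg-implies-rule on 1]
3. not Box Dia not q, w0   [neg-implies-rule on 1]
4. not Dia not q, w1   [neg-Box-rule on 3: fresh world w1, w0Rw1]
5. q, w0   [neg-Dia-rule on 4 via w1Rw0]
Accessibility: w0Rw0, w0Rw1, w1Rw0, w1Rw1
Branch closes: q and not q both at w0.
Every branch closes (one shown): valid in S5.
S4-tableau for the negation not (not q implies Box Dia not q):
1. not (not q implies Box Dia not q), w0
2. not q, w0   [neg-implies-rule on 1]
3. not Box Dia not q, w0   [neg-implies-rule on 1]
4. not Dia not q, w1   [neg-Box-rule on 3: fresh world w1, w0Rw1]
5. q, w1   [neg-Dia-rule on 4 via w1Rw1]
Accessibility: w0Rw0, w0Rw1, w1Rw1
Complete open branch: countermodel on an S4-frame, so not valid in S4, nor in K, T (the same frame is also a K-frame and a T-frame).

S5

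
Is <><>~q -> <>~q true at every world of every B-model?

No, not valid

Tableau for the negation ~(<><>~q -> <>~q):
1. ~(<><>~q -> <>~q), w0
2. <><>~q, w0
3. ~<>~q, w0
4. q, w0
5. <>~q, w1
6. q, w1
7. ~q, w2
Accessibility: w0Rw0, w0Rw1, w1Rw0, w1Rw1, w1Rw2, w2Rw1, w2Rw2
The negation has an open branch (countermodel exists).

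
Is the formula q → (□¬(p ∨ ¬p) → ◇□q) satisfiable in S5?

1. q → (□¬(p ∨ ¬p) → ◇□q), 0
2. □¬(p ∨ ¬p) → ◇□q, 0   [→-rule on 1 (branches; this branch)]
3. ◇□q, 0   [→-rule on 2 (branches; this branch)]
4. □q, 1   [◇-rule on 3: fresh world 1, 0R1]
5. q, 0   [□-rule on 4 via 1R0]
6. q, 1   [□-rule on 4 via 1R1]
Accessibility: 0R0, 0R1, 1R0, 1R1

Satisfiable (open branch found)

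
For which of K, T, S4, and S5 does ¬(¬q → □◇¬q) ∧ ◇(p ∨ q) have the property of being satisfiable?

K, T, S4

S4-tableau for the formula:
1. ¬(¬q → □◇¬q) ∧ ◇(p ∨ q), 0
2. ¬(¬q → □◇¬q), 0
3. ◇(p ∨ q), 0
4. ¬q, 0
5. ¬□◇¬q, 0
6. p ∨ q, 1
7. q, 1
8. ¬◇¬q, 2
9. q, 2
Accessibility: 0R0, 0R1, 0R2, 1R1, 2R2
Complete open branch: satisfiable in S4, hence also in K, T (this S4-model is also a K-model and a T-model).
S5-tableau for the formula:
1. ¬(¬q → □◇¬q) ∧ ◇(p ∨ q), 0
2. ¬(¬q → □◇¬q), 0
3. ◇(p ∨ q), 0
4. ¬q, 0
5. ¬□◇¬q, 0
6. p ∨ q, 1
7. q, 1
8. ¬◇¬q, 2
9. q, 0
Accessibility: 0R0, 0R1, 0R2, 1R0, 1R1, 1R2, 2R0, 2R1, 2R2
Branch closes: q and ¬q both at 0.
Every branch closes (one shown): unsatisfiable in S5.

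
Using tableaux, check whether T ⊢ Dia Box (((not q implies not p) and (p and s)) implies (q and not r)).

Tableau for the negation not Dia Box (((not q implies not p) and (p and s)) implies (q and not r)):
1. not Dia Box (((not q implies not p) and (p and s)) implies (q and not r)), u
2. not Box (((not q implies not p) and (p and s)) implies (q and not r)), u   [neg-Dia-rule on 1 via uRu]
3. not (((not q implies not p) and (p and s)) implies (q and not r)), v   [neg-Box-rule on 2: fresh world v, uRv]
4. (not q implies not p) and (p and s), v   [neg-implies-rule on 3]
5. not (q and not r), v   [neg-implies-rule on 3]
6. not q implies not p, v   [and-rule on 4]
7. p and s, v   [and-rule on 4]
8. p, v   [and-rule on 7]
9. s, v   [and-rule on 7]
10. not Box (((not q implies not p) and (p and s)) implies (q and not r)), v   [neg-Dia-rule on 1 via uRv]
11. r, v   [neg-and-rule on 5 (branches; this branch)]
12. q, v   [implies-rule on 6 (branches; this branch)]
13. not (((not q implies not p) and (p and s)) implies (q and not r)), w   [neg-Box-rule on 10: fresh world w, vRw]
14. (not q implies not p) and (p and s), w   [neg-implies-rule on 13]
15. not (q and not r), w   [neg-implies-rule on 13]
16. not q implies not p, w   [and-rule on 14]
17. p and s, w   [and-rule on 14]
18. p, w   [and-rule on 17]
19. s, w   [and-rule on 17]
20. r, w   [neg-and-rule on 15 (branches; this branch)]
21. q, w   [implies-rule on 16 (branches; this branch)]
Accessibility: uRu, uRv, vRv, vRw, wRw
The negation has an open branch (countermodel exists).

No, not valid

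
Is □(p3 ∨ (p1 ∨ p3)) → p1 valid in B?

Not valid

Tableau for the negation ¬(□(p3 ∨ (p1 ∨ p3)) → p1):
1. ¬(□(p3 ∨ (p1 ∨ p3)) → p1), u
2. □(p3 ∨ (p1 ∨ p3)), u
3. ¬p1, u
4. p3 ∨ (p1 ∨ p3), u
5. p1 ∨ p3, u
6. p3, u
Accessibility: uRu
The negation has an open branch (countermodel exists).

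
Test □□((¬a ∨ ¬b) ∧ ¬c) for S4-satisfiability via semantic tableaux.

Satisfiable

1. □□((¬a ∨ ¬b) ∧ ¬c), u
2. □((¬a ∨ ¬b) ∧ ¬c), u   [□-rule on 1 via uRu]
3. (¬a ∨ ¬b) ∧ ¬c, u   [□-rule on 2 via uRu]
4. ¬a ∨ ¬b, u   [∧-rule on 3]
5. ¬c, u   [∧-rule on 3]
6. ¬b, u   [∨-rule on 4 (branches; this branch)]
Accessibility: uRu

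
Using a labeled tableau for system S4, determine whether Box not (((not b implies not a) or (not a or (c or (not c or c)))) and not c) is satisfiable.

Satisfiable

1. Box not (((not b implies not a) or (not a or (c or (not c or c)))) and not c), 0
2. not (((not b implies not a) or (not a or (c or (not c or c)))) and not c), 0   [Box-rule on 1 via 0R0]
3. c, 0   [neg-and-rule on 2 (branches; this branch)]
Accessibility: 0R0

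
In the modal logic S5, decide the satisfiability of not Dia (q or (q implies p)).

1. not Dia (q or (q implies p)), w0
2. not (q or (q implies p)), w0   [neg-Dia-rule on 1 via w0Rw0]
3. not q, w0   [neg-or-rule on 2]
4. not (q implies p), w0   [neg-or-rule on 2]
5. q, w0   [neg-implies-rule on 4]
6. not p, w0   [neg-implies-rule on 4]
Accessibility: w0Rw0
Branch closes: q and not q both at w0.
Every branch closes; the branch above is one of them.

No, unsatisfiable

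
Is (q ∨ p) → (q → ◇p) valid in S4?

Not valid

Tableau for the negation ¬((q ∨ p) → (q → ◇p)):
1. ¬((q ∨ p) → (q → ◇p)), w0
2. q ∨ p, w0
3. ¬(q → ◇p), w0
4. q, w0
5. ¬◇p, w0
6. ¬p, w0
Accessibility: w0Rw0
The negation has an open branch (countermodel exists).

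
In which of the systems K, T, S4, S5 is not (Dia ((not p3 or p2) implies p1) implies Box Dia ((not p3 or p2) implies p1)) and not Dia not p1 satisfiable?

T-tableau for the formula:
1. not (Dia ((not p3 or p2) implies p1) implies Box Dia ((not p3 or p2) implies p1)) and not Dia not p1, 0
2. not (Dia ((not p3 or p2) implies p1) implies Box Dia ((not p3 or p2) implies p1)), 0
3. not Dia not p1, 0
4. Dia ((not p3 or p2) implies p1), 0
5. not Box Dia ((not p3 or p2) implies p1), 0
6. p1, 0
7. (not p3 or p2) implies p1, 1
8. p1, 1
9. not (not p3 or p2), 1
10. p3, 1
11. not p2, 1
12. not Dia ((not p3 or p2) implies p1), 2
13. p1, 2
14. not ((not p3 or p2) implies p1), 2
15. not p3 or p2, 2
16. not p1, 2
Accessibility: 0R0, 0R1, 0R2, 1R1, 2R2
Branch closes: p1 and not p1 both at 2.
Every branch closes (one shown): unsatisfiable in T, hence also in S4, S5 (every S4/S5-frame is a T-frame).
K-tableau for the formula:
1. not (Dia ((not p3 or p2) implies p1) implies Box Dia ((not p3 or p2) implies p1)) and not Dia not p1, 0
2. not (Dia ((not p3 or p2) implies p1) implies Box Dia ((not p3 or p2) implies p1)), 0
3. not Dia not p1, 0
4. Dia ((not p3 or p2) implies p1), 0
5. not Box Dia ((not p3 or p2) implies p1), 0
6. (not p3 or p2) implies p1, 1
7. p1, 1
8. not Dia ((not p3 or p2) implies p1), 2
9. p1, 2
Accessibility: 0R1, 0R2
Complete open branch: satisfiable in K.

K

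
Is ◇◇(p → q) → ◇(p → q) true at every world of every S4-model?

Tableau for the negation ¬(◇◇(p → q) → ◇(p → q)):
1. ¬(◇◇(p → q) → ◇(p → q)), 0
2. ◇◇(p → q), 0
3. ¬◇(p → q), 0
4. ¬(p → q), 0
5. p, 0
6. ¬q, 0
7. ◇(p → q), 1
8. ¬(p → q), 1
9. p, 1
10. ¬q, 1
11. p → q, 2
12. ¬(p → q), 2
13. p, 2
14. ¬q, 2
15. q, 2
Accessibility: 0R0, 0R1, 0R2, 1R1, 1R2, 2R2
Branch closes: q and ¬q both at 2.
Every branch of the negation's tableau closes; the branch above is one of them.

Valid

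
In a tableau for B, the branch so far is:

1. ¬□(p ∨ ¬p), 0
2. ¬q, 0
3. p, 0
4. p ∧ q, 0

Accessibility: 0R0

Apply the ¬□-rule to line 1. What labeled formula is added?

a fresh world 1 with 0R1, and ¬(p ∨ ¬p) at 1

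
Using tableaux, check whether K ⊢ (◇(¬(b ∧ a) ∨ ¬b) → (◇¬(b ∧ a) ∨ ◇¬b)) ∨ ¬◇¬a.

Valid in K

Tableau for the negation ¬((◇(¬(b ∧ a) ∨ ¬b) → (◇¬(b ∧ a) ∨ ◇¬b)) ∨ ¬◇¬a):
1. ¬((◇(¬(b ∧ a) ∨ ¬b) → (◇¬(b ∧ a) ∨ ◇¬b)) ∨ ¬◇¬a), u
2. ¬(◇(¬(b ∧ a) ∨ ¬b) → (◇¬(b ∧ a) ∨ ◇¬b)), u
3. ◇¬a, u
4. ◇(¬(b ∧ a) ∨ ¬b), u
5. ¬(◇¬(b ∧ a) ∨ ◇¬b), u
6. ¬◇¬(b ∧ a), u
7. ¬◇¬b, u
8. ¬a, v
9. b ∧ a, v
10. b, v
11. a, v
Accessibility: uRv
Branch closes: a and ¬a both at v.
All branches of the negation close; one closing branch shown above.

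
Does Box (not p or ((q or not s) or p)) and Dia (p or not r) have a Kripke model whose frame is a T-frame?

Satisfiable

1. Box (not p or ((q or not s) or p)) and Dia (p or not r), u
2. Box (not p or ((q or not s) or p)), u
3. Dia (p or not r), u
4. not p or ((q or not s) or p), u
5. (q or not s) or p, u
6. p, u
7. p or not r, v
8. not p or ((q or not s) or p), v
9. not r, v
10. (q or not s) or p, v
11. p, v
Accessibility: uRu, uRv, vRv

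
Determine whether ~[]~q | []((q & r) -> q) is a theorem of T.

Tableau for the negation ~(~[]~q | []((q & r) -> q)):
1. ~(~[]~q | []((q & r) -> q)), w0
2. []~q, w0
3. ~[]((q & r) -> q), w0
4. ~q, w0
5. ~((q & r) -> q), w1
6. q & r, w1
7. ~q, w1
8. q, w1
9. r, w1
Accessibility: w0Rw0, w0Rw1, w1Rw1
Branch closes: q and ~q both at w1.
Every branch of the negation's tableau closes; the branch above is one of them.

Valid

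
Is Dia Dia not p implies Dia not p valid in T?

Tableau for the negation not (Dia Dia not p implies Dia not p):
1. not (Dia Dia not p implies Dia not p), u
2. Dia Dia not p, u
3. not Dia not p, u
4. p, u
5. Dia not p, v
6. p, v
7. not p, w
Accessibility: uRu, uRv, vRv, vRw, wRw
The negation has an open branch (countermodel exists).

Invalid (countermodel exists)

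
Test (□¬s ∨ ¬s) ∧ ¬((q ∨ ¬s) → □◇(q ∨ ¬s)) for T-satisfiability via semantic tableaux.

Satisfiable (open branch found)

1. (□¬s ∨ ¬s) ∧ ¬((q ∨ ¬s) → □◇(q ∨ ¬s)), 0
2. □¬s ∨ ¬s, 0
3. ¬((q ∨ ¬s) → □◇(q ∨ ¬s)), 0
4. q ∨ ¬s, 0
5. ¬□◇(q ∨ ¬s), 0
6. ¬s, 0
7. ¬◇(q ∨ ¬s), 1
8. ¬(q ∨ ¬s), 1
9. ¬q, 1
10. s, 1
Accessibility: 0R0, 0R1, 1R1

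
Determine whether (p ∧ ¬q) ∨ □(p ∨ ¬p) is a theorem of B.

Valid in B

Tableau for the negation ¬((p ∧ ¬q) ∨ □(p ∨ ¬p)):
1. ¬((p ∧ ¬q) ∨ □(p ∨ ¬p)), u
2. ¬(p ∧ ¬q), u
3. ¬□(p ∨ ¬p), u
4. q, u
5. ¬(p ∨ ¬p), v
6. ¬p, v
7. p, v
Accessibility: uRu, uRv, vRu, vRv
Branch closes: p and ¬p both at v.
All branches of the negation close; one closing branch shown above.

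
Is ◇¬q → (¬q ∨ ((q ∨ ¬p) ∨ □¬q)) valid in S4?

Tableau for the negation ¬(◇¬q → (¬q ∨ ((q ∨ ¬p) ∨ □¬q))):
1. ¬(◇¬q → (¬q ∨ ((q ∨ ¬p) ∨ □¬q))), 0
2. ◇¬q, 0
3. ¬(¬q ∨ ((q ∨ ¬p) ∨ □¬q)), 0
4. q, 0
5. ¬((q ∨ ¬p) ∨ □¬q), 0
6. ¬(q ∨ ¬p), 0
7. ¬□¬q, 0
8. ¬q, 0
9. p, 0
Accessibility: 0R0
Branch closes: q and ¬q both at 0.
Every branch of the negation's tableau closes; the branch above is one of them.

Valid in S4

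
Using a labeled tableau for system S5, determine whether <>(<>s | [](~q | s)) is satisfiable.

1. <>(<>s | [](~q | s)), 0
2. <>s | [](~q | s), 1
3. [](~q | s), 1
4. ~q | s, 0
5. ~q | s, 1
6. s, 0
7. s, 1
Accessibility: 0R0, 0R1, 1R0, 1R1

Satisfiable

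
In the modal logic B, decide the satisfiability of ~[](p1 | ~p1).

1. ~[](p1 | ~p1), u
2. ~(p1 | ~p1), v
3. ~p1, v
4. p1, v
Accessibility: uRu, uRv, vRu, vRv
Branch closes: p1 and ~p1 both at v.
(One branch shown.) All branches close.

No, unsatisfiable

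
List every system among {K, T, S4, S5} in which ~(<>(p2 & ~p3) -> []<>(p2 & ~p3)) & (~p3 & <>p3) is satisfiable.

K, T, S4

S4-tableau for the formula:
1. ~(<>(p2 & ~p3) -> []<>(p2 & ~p3)) & (~p3 & <>p3), w0
2. ~(<>(p2 & ~p3) -> []<>(p2 & ~p3)), w0
3. ~p3 & <>p3, w0
4. <>(p2 & ~p3), w0
5. ~[]<>(p2 & ~p3), w0
6. ~p3, w0
7. <>p3, w0
8. p2 & ~p3, w1
9. p2, w1
10. ~p3, w1
11. ~<>(p2 & ~p3), w2
12. ~(p2 & ~p3), w2
13. p3, w2
14. p3, w3
Accessibility: w0Rw0, w0Rw1, w0Rw2, w0Rw3, w1Rw1, w2Rw2, w3Rw3
Complete open branch: satisfiable in S4, hence also in K, T (this S4-model is also a K-model and a T-model).
S5-tableau for the formula:
1. ~(<>(p2 & ~p3) -> []<>(p2 & ~p3)) & (~p3 & <>p3), w0
2. ~(<>(p2 & ~p3) -> []<>(p2 & ~p3)), w0
3. ~p3 & <>p3, w0
4. <>(p2 & ~p3), w0
5. ~[]<>(p2 & ~p3), w0
6. ~p3, w0
7. <>p3, w0
8. p2 & ~p3, w1
9. p2, w1
10. ~p3, w1
11. ~<>(p2 & ~p3), w2
12. ~(p2 & ~p3), w0
13. ~(p2 & ~p3), w1
14. ~(p2 & ~p3), w2
15. ~p2, w0
16. p3, w1
Accessibility: w0Rw0, w0Rw1, w0Rw2, w1Rw0, w1Rw1, w1Rw2, w2Rw0, w2Rw1, w2Rw2
Branch closes: p3 and ~p3 both at w1.
Every branch closes (one shown): unsatisfiable in S5.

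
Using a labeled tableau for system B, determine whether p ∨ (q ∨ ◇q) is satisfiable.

Yes, satisfiable

1. p ∨ (q ∨ ◇q), 0
2. q ∨ ◇q, 0
3. ◇q, 0
4. q, 1
Accessibility: 0R0, 0R1, 1R0, 1R1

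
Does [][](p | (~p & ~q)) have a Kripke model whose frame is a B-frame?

1. [][](p | (~p & ~q)), u
2. [](p | (~p & ~q)), u
3. p | (~p & ~q), u
4. ~p & ~q, u
5. ~p, u
6. ~q, u
Accessibility: uRu

Satisfiable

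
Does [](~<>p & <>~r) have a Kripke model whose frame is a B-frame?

1. [](~<>p & <>~r), u
2. ~<>p & <>~r, u
3. ~<>p, u
4. <>~r, u
5. ~p, u
6. ~r, v
7. ~<>p & <>~r, v
8. ~<>p, v
9. <>~r, v
10. ~p, v
11. ~r, w
12. ~p, w
Accessibility: uRu, uRv, vRu, vRv, vRw, wRv, wRw

Yes, satisfiable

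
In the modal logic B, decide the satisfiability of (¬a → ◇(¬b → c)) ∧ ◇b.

Satisfiable (open branch found)

1. (¬a → ◇(¬b → c)) ∧ ◇b, u
2. ¬a → ◇(¬b → c), u   [∧-rule on 1]
3. ◇b, u   [∧-rule on 1]
4. ◇(¬b → c), u   [→-rule on 2 (branches; this branch)]
5. b, v   [◇-rule on 3: fresh world v, uRv]
6. ¬b → c, w   [◇-rule on 4: fresh world w, uRw]
7. c, w   [→-rule on 6 (branches; this branch)]
Accessibility: uRu, uRv, uRw, vRu, vRv, wRu, wRw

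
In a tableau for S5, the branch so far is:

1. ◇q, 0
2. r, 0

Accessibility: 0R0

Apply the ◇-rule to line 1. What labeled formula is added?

a fresh world 1 with 0R1, and q at 1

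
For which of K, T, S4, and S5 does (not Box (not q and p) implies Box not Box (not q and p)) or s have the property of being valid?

S5

S4-tableau for the negation not ((not Box (not q and p) implies Box not Box (not q and p)) or s):
1. not ((not Box (not q and p) implies Box not Box (not q and p)) or s), w0
2. not (not Box (not q and p) implies Box not Box (not q and p)), w0
3. not s, w0
4. not Box (not q and p), w0
5. not Box not Box (not q and p), w0
6. not (not q and p), w1
7. not p, w1
8. Box (not q and p), w2
9. not q and p, w2
10. not q, w2
11. p, w2
Accessibility: w0Rw0, w0Rw1, w0Rw2, w1Rw1, w2Rw2
Complete open branch: countermodel on an S4-frame, so not valid in S4, nor in K, T (the same frame is also a K-frame and a T-frame).
S5-tableau for the negation not ((not Box (not q and p) implies Box not Box (not q and p)) or s):
1. not ((not Box (not q and p) implies Box not Box (not q and p)) or s), w0
2. not (not Box (not q and p) implies Box not Box (not q and p)), w0
3. not s, w0
4. not Box (not q and p), w0
5. not Box not Box (not q and p), w0
6. not (not q and p), w1
7. not p, w1
8. Box (not q and p), w2
9. not q and p, w0
10. not q, w0
11. p, w0
12. not q and p, w1
13. not q, w1
14. p, w1
Accessibility: w0Rw0, w0Rw1, w0Rw2, w1Rw0, w1Rw1, w1Rw2, w2Rw0, w2Rw1, w2Rw2
Branch closes: p and not p both at w1.
Every branch closes (one shown): valid in S5.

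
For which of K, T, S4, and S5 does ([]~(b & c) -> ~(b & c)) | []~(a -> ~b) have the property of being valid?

T-tableau for the negation ~(([]~(b & c) -> ~(b & c)) | []~(a -> ~b)):
1. ~(([]~(b & c) -> ~(b & c)) | []~(a -> ~b)), u
2. ~([]~(b & c) -> ~(b & c)), u
3. ~[]~(a -> ~b), u
4. []~(b & c), u
5. b & c, u
6. b, u
7. c, u
8. ~(b & c), u
9. ~c, u
Accessibility: uRu
Branch closes: c and ~c both at u.
Every branch closes (one shown): valid in T, hence also in S4, S5 (every theorem of T is a theorem of S4 and S5).
K-tableau for the negation ~(([]~(b & c) -> ~(b & c)) | []~(a -> ~b)):
1. ~(([]~(b & c) -> ~(b & c)) | []~(a -> ~b)), u
2. ~([]~(b & c) -> ~(b & c)), u
3. ~[]~(a -> ~b), u
4. []~(b & c), u
5. b & c, u
6. b, u
7. c, u
8. a -> ~b, v
9. ~(b & c), v
10. ~b, v
11. ~c, v
Accessibility: uRv
Complete open branch: countermodel on a K-frame, so not valid in K.

T, S4, S5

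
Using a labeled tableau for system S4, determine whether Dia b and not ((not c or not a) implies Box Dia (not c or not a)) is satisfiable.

Satisfiable (open branch found)

1. Dia b and not ((not c or not a) implies Box Dia (not c or not a)), u
2. Dia b, u
3. not ((not c or not a) implies Box Dia (not c or not a)), u
4. not c or not a, u
5. not Box Dia (not c or not a), u
6. not a, u
7. b, v
8. not Dia (not c or not a), w
9. not (not c or not a), w
10. c, w
11. a, w
Accessibility: uRu, uRv, uRw, vRv, wRw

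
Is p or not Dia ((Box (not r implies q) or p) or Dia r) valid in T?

Not valid

Tableau for the negation not (p or not Dia ((Box (not r implies q) or p) or Dia r)):
1. not (p or not Dia ((Box (not r implies q) or p) or Dia r)), u
2. not p, u
3. Dia ((Box (not r implies q) or p) or Dia r), u
4. (Box (not r implies q) or p) or Dia r, v
5. Dia r, v
6. r, w
Accessibility: uRu, uRv, vRv, vRw, wRw
The negation has an open branch (countermodel exists).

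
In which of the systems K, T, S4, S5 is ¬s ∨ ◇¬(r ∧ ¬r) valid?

K-tableau for the negation ¬(¬s ∨ ◇¬(r ∧ ¬r)):
1. ¬(¬s ∨ ◇¬(r ∧ ¬r)), u
2. s, u   [¬∨-rule on 1]
3. ¬◇¬(r ∧ ¬r), u   [¬∨-rule on 1]
Complete open branch: countermodel on a K-frame, so not valid in K.
T-tableau for the negation ¬(¬s ∨ ◇¬(r ∧ ¬r)):
1. ¬(¬s ∨ ◇¬(r ∧ ¬r)), u
2. s, u   [¬∨-rule on 1]
3. ¬◇¬(r ∧ ¬r), u   [¬∨-rule on 1]
4. r ∧ ¬r, u   [¬◇-rule on 3 via uRu]
5. r, u   [∧-rule on 4]
6. ¬r, u   [∧-rule on 4]
Accessibility: uRu
Branch closes: r and ¬r both at u.
Every branch closes (one shown): valid in T, hence also in S4, S5 (every theorem of T is a theorem of S4 and S5).

T, S4, S5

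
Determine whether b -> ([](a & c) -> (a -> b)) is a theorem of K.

Tableau for the negation ~(b -> ([](a & c) -> (a -> b))):
1. ~(b -> ([](a & c) -> (a -> b))), u
2. b, u   [~->-rule on 1]
3. ~([](a & c) -> (a -> b)), u   [~->-rule on 1]
4. [](a & c), u   [~->-rule on 3]
5. ~(a -> b), u   [~->-rule on 3]
6. a, u   [~->-rule on 5]
7. ~b, u   [~->-rule on 5]
Branch closes: b and ~b both at u.
All branches of the negation close; one closing branch shown above.

Valid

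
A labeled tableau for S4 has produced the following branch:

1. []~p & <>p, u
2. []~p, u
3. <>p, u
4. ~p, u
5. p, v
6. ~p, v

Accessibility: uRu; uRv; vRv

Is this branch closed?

Both p and ~p appear at v.

Yes, closed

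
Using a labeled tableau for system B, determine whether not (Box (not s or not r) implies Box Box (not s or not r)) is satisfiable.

Yes, satisfiable

1. not (Box (not s or not r) implies Box Box (not s or not r)), u
2. Box (not s or not r), u
3. not Box Box (not s or not r), u
4. not s or not r, u
5. not r, u
6. not Box (not s or not r), v
7. not s or not r, v
8. not r, v
9. not (not s or not r), w
10. s, w
11. r, w
Accessibility: uRu, uRv, vRu, vRv, vRw, wRv, wRw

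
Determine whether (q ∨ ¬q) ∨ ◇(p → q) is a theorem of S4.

Tableau for the negation ¬((q ∨ ¬q) ∨ ◇(p → q)):
1. ¬((q ∨ ¬q) ∨ ◇(p → q)), u
2. ¬(q ∨ ¬q), u   [¬∨-rule on 1]
3. ¬◇(p → q), u   [¬∨-rule on 1]
4. ¬q, u   [¬∨-rule on 2]
5. q, u   [¬∨-rule on 2]
Accessibility: uRu
Branch closes: q and ¬q both at u.
Every branch of the negation's tableau closes; the branch above is one of them.

Valid in S4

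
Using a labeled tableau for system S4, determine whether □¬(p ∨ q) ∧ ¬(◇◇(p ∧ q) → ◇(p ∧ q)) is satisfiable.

1. □¬(p ∨ q) ∧ ¬(◇◇(p ∧ q) → ◇(p ∧ q)), u
2. □¬(p ∨ q), u
3. ¬(◇◇(p ∧ q) → ◇(p ∧ q)), u
4. ◇◇(p ∧ q), u
5. ¬◇(p ∧ q), u
6. ¬(p ∨ q), u
7. ¬p, u
8. ¬q, u
9. ¬(p ∧ q), u
10. ◇(p ∧ q), v
11. ¬(p ∨ q), v
12. ¬p, v
13. ¬q, v
14. ¬(p ∧ q), v
15. p ∧ q, w
16. p, w
17. q, w
18. ¬(p ∨ q), w
19. ¬p, w
20. ¬q, w
Accessibility: uRu, uRv, uRw, vRv, vRw, wRw
Branch closes: p and ¬p both at w.
(One branch shown.) All branches close.

No, unsatisfiable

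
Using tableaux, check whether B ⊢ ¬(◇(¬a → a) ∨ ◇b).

Tableau for the negation ◇(¬a → a) ∨ ◇b:
1. ◇(¬a → a) ∨ ◇b, w0
2. ◇b, w0
3. b, w1
Accessibility: w0Rw0, w0Rw1, w1Rw0, w1Rw1
The negation has an open branch (countermodel exists).

Not valid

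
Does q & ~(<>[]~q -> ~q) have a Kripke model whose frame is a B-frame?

1. q & ~(<>[]~q -> ~q), w0
2. q, w0
3. ~(<>[]~q -> ~q), w0
4. <>[]~q, w0
5. []~q, w1
6. ~q, w0
Accessibility: w0Rw0, w0Rw1, w1Rw0, w1Rw1
Branch closes: q and ~q both at w0.
(One branch shown.) All branches close.

Unsatisfiable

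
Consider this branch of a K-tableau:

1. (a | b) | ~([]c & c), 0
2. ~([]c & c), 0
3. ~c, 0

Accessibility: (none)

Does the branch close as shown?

Not closed

No world carries both an atom and its negation.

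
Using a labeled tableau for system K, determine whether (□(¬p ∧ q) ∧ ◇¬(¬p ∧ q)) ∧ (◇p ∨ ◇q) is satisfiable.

1. (□(¬p ∧ q) ∧ ◇¬(¬p ∧ q)) ∧ (◇p ∨ ◇q), u
2. □(¬p ∧ q) ∧ ◇¬(¬p ∧ q), u   [∧-rule on 1]
3. ◇p ∨ ◇q, u   [∧-rule on 1]
4. □(¬p ∧ q), u   [∧-rule on 2]
5. ◇¬(¬p ∧ q), u   [∧-rule on 2]
6. ◇q, u   [∨-rule on 3 (branches; this branch)]
7. ¬(¬p ∧ q), v   [◇-rule on 5: fresh world v, uRv]
8. ¬p ∧ q, v   [□-rule on 4 via uRv]
9. ¬p, v   [∧-rule on 8]
10. q, v   [∧-rule on 8]
11. ¬q, v   [¬∧-rule on 7 (branches; this branch)]
Accessibility: uRv
Branch closes: q and ¬q both at v.
Every branch closes; the branch above is one of them.

No, unsatisfiable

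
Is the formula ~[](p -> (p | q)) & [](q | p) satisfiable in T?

Unsatisfiable

1. ~[](p -> (p | q)) & [](q | p), 0
2. ~[](p -> (p | q)), 0   [&-rule on 1]
3. [](q | p), 0   [&-rule on 1]
4. q | p, 0   [[]-rule on 3 via 0R0]
5. p, 0   [|-rule on 4 (branches; this branch)]
6. ~(p -> (p | q)), 1   [~[]-rule on 2: fresh world 1, 0R1]
7. p, 1   [~->-rule on 6]
8. ~(p | q), 1   [~->-rule on 6]
9. ~p, 1   [~|-rule on 8]
10. ~q, 1   [~|-rule on 8]
Accessibility: 0R0, 0R1, 1R1
Branch closes: p and ~p both at 1.
(One branch shown.) All branches close.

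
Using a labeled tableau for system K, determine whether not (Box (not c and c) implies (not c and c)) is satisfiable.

Satisfiable (open branch found)

1. not (Box (not c and c) implies (not c and c)), u
2. Box (not c and c), u   [neg-implies-rule on 1]
3. not (not c and c), u   [neg-implies-rule on 1]
4. not c, u   [neg-and-rule on 3 (branches; this branch)]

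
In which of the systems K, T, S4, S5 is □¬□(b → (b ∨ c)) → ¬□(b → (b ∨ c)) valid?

T, S4, S5

K-tableau for the negation ¬(□¬□(b → (b ∨ c)) → ¬□(b → (b ∨ c))):
1. ¬(□¬□(b → (b ∨ c)) → ¬□(b → (b ∨ c))), w0
2. □¬□(b → (b ∨ c)), w0   [¬→-rule on 1]
3. □(b → (b ∨ c)), w0   [¬→-rule on 1]
Complete open branch: countermodel on a K-frame, so not valid in K.
T-tableau for the negation ¬(□¬□(b → (b ∨ c)) → ¬□(b → (b ∨ c))):
1. ¬(□¬□(b → (b ∨ c)) → ¬□(b → (b ∨ c))), w0
2. □¬□(b → (b ∨ c)), w0   [¬→-rule on 1]
3. □(b → (b ∨ c)), w0   [¬→-rule on 1]
4. ¬□(b → (b ∨ c)), w0   [□-rule on 2 via w0Rw0]
5. b → (b ∨ c), w0   [□-rule on 3 via w0Rw0]
6. b ∨ c, w0   [→-rule on 5 (branches; this branch)]
7. c, w0   [∨-rule on 6 (branches; this branch)]
8. ¬(b → (b ∨ c)), w1   [¬□-rule on 4: fresh world w1, w0Rw1]
9. b, w1   [¬→-rule on 8]
10. ¬(b ∨ c), w1   [¬→-rule on 8]
11. ¬b, w1   [¬∨-rule on 10]
12. ¬c, w1   [¬∨-rule on 10]
Accessibility: w0Rw0, w0Rw1, w1Rw1
Branch closes: b and ¬b both at w1.
Every branch closes (one shown): valid in T, hence also in S4, S5 (every theorem of T is a theorem of S4 and S5).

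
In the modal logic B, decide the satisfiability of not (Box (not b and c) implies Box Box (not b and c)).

1. not (Box (not b and c) implies Box Box (not b and c)), 0
2. Box (not b and c), 0
3. not Box Box (not b and c), 0
4. not b and c, 0
5. not b, 0
6. c, 0
7. not Box (not b and c), 1
8. not b and c, 1
9. not b, 1
10. c, 1
11. not (not b and c), 2
12. not c, 2
Accessibility: 0R0, 0R1, 1R0, 1R1, 1R2, 2R1, 2R2

Yes, satisfiable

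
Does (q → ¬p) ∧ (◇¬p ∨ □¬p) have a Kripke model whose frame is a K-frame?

Satisfiable (open branch found)

1. (q → ¬p) ∧ (◇¬p ∨ □¬p), w0
2. q → ¬p, w0   [∧-rule on 1]
3. ◇¬p ∨ □¬p, w0   [∧-rule on 1]
4. ¬p, w0   [→-rule on 2 (branches; this branch)]
5. □¬p, w0   [∨-rule on 3 (branches; this branch)]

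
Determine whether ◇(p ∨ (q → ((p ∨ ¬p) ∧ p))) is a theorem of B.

Tableau for the negation ¬◇(p ∨ (q → ((p ∨ ¬p) ∧ p))):
1. ¬◇(p ∨ (q → ((p ∨ ¬p) ∧ p))), u
2. ¬(p ∨ (q → ((p ∨ ¬p) ∧ p))), u
3. ¬p, u
4. ¬(q → ((p ∨ ¬p) ∧ p)), u
5. q, u
6. ¬((p ∨ ¬p) ∧ p), u
Accessibility: uRu
The negation has an open branch (countermodel exists).

No, not valid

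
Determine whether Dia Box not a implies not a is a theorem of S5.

Tableau for the negation not (Dia Box not a implies not a):
1. not (Dia Box not a implies not a), 0
2. Dia Box not a, 0
3. a, 0
4. Box not a, 1
5. not a, 0
Accessibility: 0R0, 0R1, 1R0, 1R1
Branch closes: a and not a both at 0.
Every branch of the negation's tableau closes; the branch above is one of them.

Yes, valid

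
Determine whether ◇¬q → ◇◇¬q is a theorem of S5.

Tableau for the negation ¬(◇¬q → ◇◇¬q):
1. ¬(◇¬q → ◇◇¬q), u
2. ◇¬q, u   [¬→-rule on 1]
3. ¬◇◇¬q, u   [¬→-rule on 1]
4. ¬◇¬q, u   [¬◇-rule on 3 via uRu]
5. q, u   [¬◇-rule on 4 via uRu]
6. ¬q, v   [◇-rule on 2: fresh world v, uRv]
7. ¬◇¬q, v   [¬◇-rule on 3 via uRv]
8. q, v   [¬◇-rule on 4 via uRv]
Accessibility: uRu, uRv, vRu, vRv
Branch closes: q and ¬q both at v.
Every branch of the negation's tableau closes; the branch above is one of them.

Valid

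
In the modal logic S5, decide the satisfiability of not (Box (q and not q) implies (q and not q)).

1. not (Box (q and not q) implies (q and not q)), u
2. Box (q and not q), u
3. not (q and not q), u
4. q and not q, u
5. q, u
6. not q, u
Accessibility: uRu
Branch closes: q and not q both at u.
All branches of the tableau close; one closing branch shown above.

Unsatisfiable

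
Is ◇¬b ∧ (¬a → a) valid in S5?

Invalid (countermodel exists)

Tableau for the negation ¬(◇¬b ∧ (¬a → a)):
1. ¬(◇¬b ∧ (¬a → a)), 0
2. ¬(¬a → a), 0
3. ¬a, 0
Accessibility: 0R0
The negation has an open branch (countermodel exists).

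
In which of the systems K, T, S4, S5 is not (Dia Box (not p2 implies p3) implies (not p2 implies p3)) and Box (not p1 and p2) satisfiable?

K-tableau for the formula:
1. not (Dia Box (not p2 implies p3) implies (not p2 implies p3)) and Box (not p1 and p2), 0
2. not (Dia Box (not p2 implies p3) implies (not p2 implies p3)), 0
3. Box (not p1 and p2), 0
4. Dia Box (not p2 implies p3), 0
5. not (not p2 implies p3), 0
6. not p2, 0
7. not p3, 0
8. Box (not p2 implies p3), 1
9. not p1 and p2, 1
10. not p1, 1
11. p2, 1
Accessibility: 0R1
Complete open branch: satisfiable in K.
T-tableau for the formula:
1. not (Dia Box (not p2 implies p3) implies (not p2 implies p3)) and Box (not p1 and p2), 0
2. not (Dia Box (not p2 implies p3) implies (not p2 implies p3)), 0
3. Box (not p1 and p2), 0
4. Dia Box (not p2 implies p3), 0
5. not (not p2 implies p3), 0
6. not p2, 0
7. not p3, 0
8. not p1 and p2, 0
9. not p1, 0
10. p2, 0
Accessibility: 0R0
Branch closes: p2 and not p2 both at 0.
Every branch closes (one shown): unsatisfiable in T, hence also in S4, S5 (every S4/S5-frame is a T-frame).

K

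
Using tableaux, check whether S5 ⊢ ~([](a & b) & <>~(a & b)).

Yes, valid

Tableau for the negation [](a & b) & <>~(a & b):
1. [](a & b) & <>~(a & b), w0
2. [](a & b), w0
3. <>~(a & b), w0
4. a & b, w0
5. a, w0
6. b, w0
7. ~(a & b), w1
8. a & b, w1
9. a, w1
10. b, w1
11. ~b, w1
Accessibility: w0Rw0, w0Rw1, w1Rw0, w1Rw1
Branch closes: b and ~b both at w1.
Every branch of the negation's tableau closes; the branch above is one of them.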